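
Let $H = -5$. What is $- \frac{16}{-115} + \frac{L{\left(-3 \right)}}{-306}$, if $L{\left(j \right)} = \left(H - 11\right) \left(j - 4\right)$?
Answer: $- \frac{3992}{17595} \approx -0.22688$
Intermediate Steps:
$L{\left(j \right)} = 64 - 16 j$ ($L{\left(j \right)} = \left(-5 - 11\right) \left(j - 4\right) = - 16 \left(-4 + j\right) = 64 - 16 j$)
$- \frac{16}{-115} + \frac{L{\left(-3 \right)}}{-306} = - \frac{16}{-115} + \frac{64 - -48}{-306} = \left(-16\right) \left(- \frac{1}{115}\right) + \left(64 + 48\right) \left(- \frac{1}{306}\right) = \frac{16}{115} + 112 \left(- \frac{1}{306}\right) = \frac{16}{115} - \frac{56}{153} = - \frac{3992}{17595}$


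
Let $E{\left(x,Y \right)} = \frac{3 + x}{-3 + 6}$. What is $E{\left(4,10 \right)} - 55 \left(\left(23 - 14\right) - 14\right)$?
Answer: $\frac{832}{3} \approx 277.33$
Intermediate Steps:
$E{\left(x,Y \right)} = 1 + \frac{x}{3}$ ($E{\left(x,Y \right)} = \frac{3 + x}{3} = \left(3 + x\right) \frac{1}{3} = 1 + \frac{x}{3}$)
$E{\left(4,10 \right)} - 55 \left(\left(23 - 14\right) - 14\right) = \left(1 + \frac{1}{3} \cdot 4\right) - 55 \left(\left(23 - 14\right) - 14\right) = \left(1 + \frac{4}{3}\right) - 55 \left(9 - 14\right) = \frac{7}{3} - -275 = \frac{7}{3} + 275 = \frac{832}{3}$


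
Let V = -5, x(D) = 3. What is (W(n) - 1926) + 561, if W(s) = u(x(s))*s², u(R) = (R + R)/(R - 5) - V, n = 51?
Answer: 3837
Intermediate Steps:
u(R) = 5 + 2*R/(-5 + R) (u(R) = (R + R)/(R - 5) - 1*(-5) = (2*R)/(-5 + R) + 5 = 2*R/(-5 + R) + 5 = 5 + 2*R/(-5 + R))
W(s) = 2*s² (W(s) = ((-25 + 7*3)/(-5 + 3))*s² = ((-25 + 21)/(-2))*s² = (-½*(-4))*s² = 2*s²)
(W(n) - 1926) + 561 = (2*51² - 1926) + 561 = (2*2601 - 1926) + 561 = (5202 - 1926) + 561 = 3276 + 561 = 3837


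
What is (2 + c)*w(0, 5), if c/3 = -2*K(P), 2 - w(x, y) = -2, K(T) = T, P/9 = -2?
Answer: 440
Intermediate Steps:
P = -18 (P = 9*(-2) = -18)
w(x, y) = 4 (w(x, y) = 2 - 1*(-2) = 2 + 2 = 4)
c = 108 (c = 3*(-2*(-18)) = 3*36 = 108)
(2 + c)*w(0, 5) = (2 + 108)*4 = 110*4 = 440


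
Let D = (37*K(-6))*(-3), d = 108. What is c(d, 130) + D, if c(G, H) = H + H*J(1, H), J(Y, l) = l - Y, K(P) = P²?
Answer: 12904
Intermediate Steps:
D = -3996 (D = (37*(-6)²)*(-3) = (37*36)*(-3) = 1332*(-3) = -3996)
c(G, H) = H + H*(-1 + H) (c(G, H) = H + H*(H - 1*1) = H + H*(H - 1) = H + H*(-1 + H))
c(d, 130) + D = 130² - 3996 = 16900 - 3996 = 12904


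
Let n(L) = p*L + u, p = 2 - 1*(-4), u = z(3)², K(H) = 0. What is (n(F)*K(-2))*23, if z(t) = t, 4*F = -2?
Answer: 0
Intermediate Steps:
F = -½ (F = (¼)*(-2) = -½ ≈ -0.50000)
u = 9 (u = 3² = 9)
p = 6 (p = 2 + 4 = 6)
n(L) = 9 + 6*L (n(L) = 6*L + 9 = 9 + 6*L)
(n(F)*K(-2))*23 = ((9 + 6*(-½))*0)*23 = ((9 - 3)*0)*23 = (6*0)*23 = 0*23 = 0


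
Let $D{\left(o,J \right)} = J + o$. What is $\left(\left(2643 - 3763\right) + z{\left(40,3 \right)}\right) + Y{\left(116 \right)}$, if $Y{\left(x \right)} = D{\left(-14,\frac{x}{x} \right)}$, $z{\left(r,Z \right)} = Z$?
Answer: $-1130$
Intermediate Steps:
$Y{\left(x \right)} = -13$ ($Y{\left(x \right)} = \frac{x}{x} - 14 = 1 - 14 = -13$)
$\left(\left(2643 - 3763\right) + z{\left(40,3 \right)}\right) + Y{\left(116 \right)} = \left(\left(2643 - 3763\right) + 3\right) - 13 = \left(-1120 + 3\right) - 13 = -1117 - 13 = -1130$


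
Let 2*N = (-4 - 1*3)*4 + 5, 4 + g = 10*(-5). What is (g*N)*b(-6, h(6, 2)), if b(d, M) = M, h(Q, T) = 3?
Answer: 1863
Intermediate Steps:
g = -54 (g = -4 + 10*(-5) = -4 - 50 = -54)
N = -23/2 (N = ((-4 - 1*3)*4 + 5)/2 = ((-4 - 3)*4 + 5)/2 = (-7*4 + 5)/2 = (-28 + 5)/2 = (1/2)*(-23) = -23/2 ≈ -11.500)
(g*N)*b(-6, h(6, 2)) = -54*(-23/2)*3 = 621*3 = 1863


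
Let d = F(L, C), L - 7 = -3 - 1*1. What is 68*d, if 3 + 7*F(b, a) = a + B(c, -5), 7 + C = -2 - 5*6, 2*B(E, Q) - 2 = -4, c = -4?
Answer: -2924/7 ≈ -417.71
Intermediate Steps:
B(E, Q) = -1 (B(E, Q) = 1 + (1/2)*(-4) = 1 - 2 = -1)
L = 3 (L = 7 + (-3 - 1*1) = 7 + (-3 - 1) = 7 - 4 = 3)
C = -39 (C = -7 + (-2 - 5*6) = -7 + (-2 - 30) = -7 - 32 = -39)
F(b, a) = -4/7 + a/7 (F(b, a) = -3/7 + (a - 1)/7 = -3/7 + (-1 + a)/7 = -3/7 + (-1/7 + a/7) = -4/7 + a/7)
d = -43/7 (d = -4/7 + (1/7)*(-39) = -4/7 - 39/7 = -43/7 ≈ -6.1429)
68*d = 68*(-43/7) = -2924/7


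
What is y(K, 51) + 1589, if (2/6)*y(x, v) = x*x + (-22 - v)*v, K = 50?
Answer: -2080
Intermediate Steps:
y(x, v) = 3*x² + 3*v*(-22 - v) (y(x, v) = 3*(x*x + (-22 - v)*v) = 3*(x² + v*(-22 - v)) = 3*x² + 3*v*(-22 - v))
y(K, 51) + 1589 = (-66*51 - 3*51² + 3*50²) + 1589 = (-3366 - 3*2601 + 3*2500) + 1589 = (-3366 - 7803 + 7500) + 1589 = -3669 + 1589 = -2080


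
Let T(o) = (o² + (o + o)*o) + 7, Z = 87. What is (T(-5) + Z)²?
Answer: 28561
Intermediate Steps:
T(o) = 7 + 3*o² (T(o) = (o² + (2*o)*o) + 7 = (o² + 2*o²) + 7 = 3*o² + 7 = 7 + 3*o²)
(T(-5) + Z)² = ((7 + 3*(-5)²) + 87)² = ((7 + 3*25) + 87)² = ((7 + 75) + 87)² = (82 + 87)² = 169² = 28561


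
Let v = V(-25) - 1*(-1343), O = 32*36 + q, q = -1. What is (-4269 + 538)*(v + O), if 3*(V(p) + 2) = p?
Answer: -27799681/3 ≈ -9.2666e+6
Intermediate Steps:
V(p) = -2 + p/3
O = 1151 (O = 32*36 - 1 = 1152 - 1 = 1151)
v = 3998/3 (v = (-2 + (⅓)*(-25)) - 1*(-1343) = (-2 - 25/3) + 1343 = -31/3 + 1343 = 3998/3 ≈ 1332.7)
(-4269 + 538)*(v + O) = (-4269 + 538)*(3998/3 + 1151) = -3731*7451/3 = -27799681/3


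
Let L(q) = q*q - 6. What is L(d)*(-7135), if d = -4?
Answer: -71350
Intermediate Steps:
L(q) = -6 + q² (L(q) = q² - 6 = -6 + q²)
L(d)*(-7135) = (-6 + (-4)²)*(-7135) = (-6 + 16)*(-7135) = 10*(-7135) = -71350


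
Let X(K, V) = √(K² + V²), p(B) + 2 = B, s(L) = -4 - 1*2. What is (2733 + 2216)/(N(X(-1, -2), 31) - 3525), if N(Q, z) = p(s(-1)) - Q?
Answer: -17484817/12482084 + 4949*√5/12482084 ≈ -1.3999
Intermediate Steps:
s(L) = -6 (s(L) = -4 - 2 = -6)
p(B) = -2 + B
N(Q, z) = -8 - Q (N(Q, z) = (-2 - 6) - Q = -8 - Q)
(2733 + 2216)/(N(X(-1, -2), 31) - 3525) = (2733 + 2216)/((-8 - √((-1)² + (-2)²)) - 3525) = 4949/((-8 - √(1 + 4)) - 3525) = 4949/((-8 - √5) - 3525) = 4949/(-3533 - √5)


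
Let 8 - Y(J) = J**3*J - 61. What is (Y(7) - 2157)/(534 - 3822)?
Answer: 4489/3288 ≈ 1.3653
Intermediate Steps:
Y(J) = 69 - J**4 (Y(J) = 8 - (J**3*J - 61) = 8 - (J**4 - 61) = 8 - (-61 + J**4) = 8 + (61 - J**4) = 69 - J**4)
(Y(7) - 2157)/(534 - 3822) = ((69 - 1*7**4) - 2157)/(534 - 3822) = ((69 - 1*2401) - 2157)/(-3288) = ((69 - 2401) - 2157)*(-1/3288) = (-2332 - 2157)*(-1/3288) = -4489*(-1/3288) = 4489/3288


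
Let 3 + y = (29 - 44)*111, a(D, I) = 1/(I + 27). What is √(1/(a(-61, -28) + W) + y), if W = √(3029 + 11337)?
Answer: √(1669 - 1668*√14366)/√(-1 + √14366) ≈ 40.841*I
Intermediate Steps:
a(D, I) = 1/(27 + I)
W = √14366 ≈ 119.86
y = -1668 (y = -3 + (29 - 44)*111 = -3 - 15*111 = -3 - 1665 = -1668)
√(1/(a(-61, -28) + W) + y) = √(1/(1/(27 - 28) + √14366) - 1668) = √(1/(1/(-1) + √14366) - 1668) = √(1/(-1 + √14366) - 1668) = √(-1668 + 1/(-1 + √14366))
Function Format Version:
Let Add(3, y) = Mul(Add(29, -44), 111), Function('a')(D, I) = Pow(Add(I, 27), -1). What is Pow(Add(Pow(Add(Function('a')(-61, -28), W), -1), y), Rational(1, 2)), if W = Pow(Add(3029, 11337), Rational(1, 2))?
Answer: Mul(Pow(Add(-1, Pow(14366, Rational(1, 2))), Rational(-1, 2)), Pow(Add(1669, Mul(-1668, Pow(14366, Rational(1, 2)))), Rational(1, 2))) ≈ Mul(40.841, I)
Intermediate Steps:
Function('a')(D, I) = Pow(Add(27, I), -1)
W = Pow(14366, Rational(1, 2)) ≈ 119.86
y = -1668 (y = Add(-3, Mul(Add(29, -44), 111)) = Add(-3, Mul(-15, 111)) = Add(-3, -1665) = -1668)
Pow(Add(Pow(Add(Function('a')(-61, -28), W), -1), y), Rational(1, 2)) = Pow(Add(Pow(Add(Pow(Add(27, -28), -1), Pow(14366, Rational(1, 2))), -1), -1668), Rational(1, 2)) = Pow(Add(Pow(Add(Pow(-1, -1), Pow(14366, Rational(1, 2))), -1), -1668), Rational(1, 2)) = Pow(Add(Pow(Add(-1, Pow(14366, Rational(1, 2))), -1), -1668), Rational(1, 2)) = Pow(Add(-1668, Pow(Add(-1, Pow(14366, Rational(1, 2))), -1)), Rational(1, 2))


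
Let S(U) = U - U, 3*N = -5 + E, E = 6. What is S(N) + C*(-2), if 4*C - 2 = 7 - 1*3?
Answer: -3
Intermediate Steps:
C = 3/2 (C = ½ + (7 - 1*3)/4 = ½ + (7 - 3)/4 = ½ + (¼)*4 = ½ + 1 = 3/2 ≈ 1.5000)
N = ⅓ (N = (-5 + 6)/3 = (⅓)*1 = ⅓ ≈ 0.33333)
S(U) = 0
S(N) + C*(-2) = 0 + (3/2)*(-2) = 0 - 3 = -3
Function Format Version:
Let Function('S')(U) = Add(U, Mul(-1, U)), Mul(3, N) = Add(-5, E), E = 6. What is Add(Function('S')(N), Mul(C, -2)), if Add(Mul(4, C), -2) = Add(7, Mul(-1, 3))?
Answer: -3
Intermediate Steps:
C = Rational(3, 2) (C = Add(Rational(1, 2), Mul(Rational(1, 4), Add(7, Mul(-1, 3)))) = Add(Rational(1, 2), Mul(Rational(1, 4), Add(7, -3))) = Add(Rational(1, 2), Mul(Rational(1, 4), 4)) = Add(Rational(1, 2), 1) = Rational(3, 2) ≈ 1.5000)
N = Rational(1, 3) (N = Mul(Rational(1, 3), Add(-5, 6)) = Mul(Rational(1, 3), 1) = Rational(1, 3) ≈ 0.33333)
Function('S')(U) = 0
Add(Function('S')(N), Mul(C, -2)) = Add(0, Mul(Rational(3, 2), -2)) = Add(0, -3) = -3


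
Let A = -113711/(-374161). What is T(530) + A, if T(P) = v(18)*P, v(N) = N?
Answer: 3569609651/374161 ≈ 9540.3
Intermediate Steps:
A = 113711/374161 (A = -113711*(-1/374161) = 113711/374161 ≈ 0.30391)
T(P) = 18*P
T(530) + A = 18*530 + 113711/374161 = 9540 + 113711/374161 = 3569609651/374161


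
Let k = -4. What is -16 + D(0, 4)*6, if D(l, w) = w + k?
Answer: -16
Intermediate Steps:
D(l, w) = -4 + w (D(l, w) = w - 4 = -4 + w)
-16 + D(0, 4)*6 = -16 + (-4 + 4)*6 = -16 + 0*6 = -16 + 0 = -16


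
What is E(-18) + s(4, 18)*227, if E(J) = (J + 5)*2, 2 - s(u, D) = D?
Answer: -3658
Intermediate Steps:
s(u, D) = 2 - D
E(J) = 10 + 2*J (E(J) = (5 + J)*2 = 10 + 2*J)
E(-18) + s(4, 18)*227 = (10 + 2*(-18)) + (2 - 1*18)*227 = (10 - 36) + (2 - 18)*227 = -26 - 16*227 = -26 - 3632 = -3658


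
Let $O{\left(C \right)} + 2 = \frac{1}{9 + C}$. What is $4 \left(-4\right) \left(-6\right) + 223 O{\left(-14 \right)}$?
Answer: $- \frac{1973}{5} \approx -394.6$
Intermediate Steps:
$O{\left(C \right)} = -2 + \frac{1}{9 + C}$
$4 \left(-4\right) \left(-6\right) + 223 O{\left(-14 \right)} = 4 \left(-4\right) \left(-6\right) + 223 \frac{-17 - -28}{9 - 14} = \left(-16\right) \left(-6\right) + 223 \frac{-17 + 28}{-5} = 96 + 223 \left(\left(- \frac{1}{5}\right) 11\right) = 96 + 223 \left(- \frac{11}{5}\right) = 96 - \frac{2453}{5} = - \frac{1973}{5}$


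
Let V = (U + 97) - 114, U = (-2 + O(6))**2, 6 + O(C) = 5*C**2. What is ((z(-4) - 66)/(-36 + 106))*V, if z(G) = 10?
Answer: -118268/5 ≈ -23654.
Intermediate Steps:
O(C) = -6 + 5*C**2
U = 29584 (U = (-2 + (-6 + 5*6**2))**2 = (-2 + (-6 + 5*36))**2 = (-2 + (-6 + 180))**2 = (-2 + 174)**2 = 172**2 = 29584)
V = 29567 (V = (29584 + 97) - 114 = 29681 - 114 = 29567)
((z(-4) - 66)/(-36 + 106))*V = ((10 - 66)/(-36 + 106))*29567 = -56/70*29567 = -56*1/70*29567 = -4/5*29567 = -118268/5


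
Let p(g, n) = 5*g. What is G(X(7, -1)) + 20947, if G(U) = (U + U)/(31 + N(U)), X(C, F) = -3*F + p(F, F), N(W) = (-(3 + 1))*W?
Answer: 816929/39 ≈ 20947.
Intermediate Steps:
N(W) = -4*W (N(W) = (-1*4)*W = -4*W)
X(C, F) = 2*F (X(C, F) = -3*F + 5*F = 2*F)
G(U) = 2*U/(31 - 4*U) (G(U) = (U + U)/(31 - 4*U) = (2*U)/(31 - 4*U) = 2*U/(31 - 4*U))
G(X(7, -1)) + 20947 = -2*2*(-1)/(-31 + 4*(2*(-1))) + 20947 = -2*(-2)/(-31 + 4*(-2)) + 20947 = -2*(-2)/(-31 - 8) + 20947 = -2*(-2)/(-39) + 20947 = -2*(-2)*(-1/39) + 20947 = -4/39 + 20947 = 816929/39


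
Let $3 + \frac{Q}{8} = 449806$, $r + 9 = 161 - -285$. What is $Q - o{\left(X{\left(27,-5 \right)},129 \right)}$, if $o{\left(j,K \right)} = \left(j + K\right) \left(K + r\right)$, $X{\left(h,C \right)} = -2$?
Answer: $3526542$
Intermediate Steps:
$r = 437$ ($r = -9 + \left(161 - -285\right) = -9 + \left(161 + 285\right) = -9 + 446 = 437$)
$Q = 3598424$ ($Q = -24 + 8 \cdot 449806 = -24 + 3598448 = 3598424$)
$o{\left(j,K \right)} = \left(437 + K\right) \left(K + j\right)$ ($o{\left(j,K \right)} = \left(j + K\right) \left(K + 437\right) = \left(K + j\right) \left(437 + K\right) = \left(437 + K\right) \left(K + j\right)$)
$Q - o{\left(X{\left(27,-5 \right)},129 \right)} = 3598424 - \left(129^{2} + 437 \cdot 129 + 437 \left(-2\right) + 129 \left(-2\right)\right) = 3598424 - \left(16641 + 56373 - 874 - 258\right) = 3598424 - 71882 = 3526542$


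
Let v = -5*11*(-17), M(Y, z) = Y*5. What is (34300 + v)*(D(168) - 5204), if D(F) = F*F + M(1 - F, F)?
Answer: 781688475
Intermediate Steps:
M(Y, z) = 5*Y
D(F) = 5 + F² - 5*F (D(F) = F*F + 5*(1 - F) = F² + (5 - 5*F) = 5 + F² - 5*F)
v = 935 (v = -55*(-17) = 935)
(34300 + v)*(D(168) - 5204) = (34300 + 935)*((5 + 168² - 5*168) - 5204) = 35235*((5 + 28224 - 840) - 5204) = 35235*(27389 - 5204) = 35235*22185 = 781688475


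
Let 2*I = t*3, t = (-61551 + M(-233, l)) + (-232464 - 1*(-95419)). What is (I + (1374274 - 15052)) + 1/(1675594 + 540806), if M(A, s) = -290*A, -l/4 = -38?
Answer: 2576970601201/2216400 ≈ 1.1627e+6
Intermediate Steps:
l = 152 (l = -4*(-38) = 152)
t = -131026 (t = (-61551 - 290*(-233)) + (-232464 - 1*(-95419)) = (-61551 + 67570) + (-232464 + 95419) = 6019 - 137045 = -131026)
I = -196539 (I = (-131026*3)/2 = (½)*(-393078) = -196539)
(I + (1374274 - 15052)) + 1/(1675594 + 540806) = (-196539 + (1374274 - 15052)) + 1/(1675594 + 540806) = (-196539 + 1359222) + 1/2216400 = 1162683 + 1/2216400 = 2576970601201/2216400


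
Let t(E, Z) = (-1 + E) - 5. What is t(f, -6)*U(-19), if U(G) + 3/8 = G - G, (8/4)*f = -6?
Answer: 27/8 ≈ 3.3750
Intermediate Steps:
f = -3 (f = (½)*(-6) = -3)
t(E, Z) = -6 + E
U(G) = -3/8 (U(G) = -3/8 + (G - G) = -3/8 + 0 = -3/8)
t(f, -6)*U(-19) = (-6 - 3)*(-3/8) = -9*(-3/8) = 27/8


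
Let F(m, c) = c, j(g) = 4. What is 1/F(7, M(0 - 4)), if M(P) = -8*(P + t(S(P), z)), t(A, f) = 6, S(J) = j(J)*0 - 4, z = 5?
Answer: -1/16 ≈ -0.062500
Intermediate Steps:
S(J) = -4 (S(J) = 4*0 - 4 = 0 - 4 = -4)
M(P) = -48 - 8*P (M(P) = -8*(P + 6) = -8*(6 + P) = -48 - 8*P)
1/F(7, M(0 - 4)) = 1/(-48 - 8*(0 - 4)) = 1/(-48 - 8*(-4)) = 1/(-48 + 32) = 1/(-16) = -1/16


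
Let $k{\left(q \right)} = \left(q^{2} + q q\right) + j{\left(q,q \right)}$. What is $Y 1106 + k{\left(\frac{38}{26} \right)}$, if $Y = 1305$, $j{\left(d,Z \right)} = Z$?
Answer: $\frac{243923739}{169} \approx 1.4433 \cdot 10^{6}$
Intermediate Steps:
$k{\left(q \right)} = q + 2 q^{2}$ ($k{\left(q \right)} = \left(q^{2} + q q\right) + q = \left(q^{2} + q^{2}\right) + q = 2 q^{2} + q = q + 2 q^{2}$)
$Y 1106 + k{\left(\frac{38}{26} \right)} = 1305 \cdot 1106 + \frac{38}{26} \left(1 + 2 \cdot \frac{38}{26}\right) = 1443330 + 38 \cdot \frac{1}{26} \left(1 + 2 \cdot 38 \cdot \frac{1}{26}\right) = 1443330 + \frac{19 \left(1 + 2 \cdot \frac{19}{13}\right)}{13} = 1443330 + \frac{19 \left(1 + \frac{38}{13}\right)}{13} = 1443330 + \frac{19}{13} \cdot \frac{51}{13} = 1443330 + \frac{969}{169} = \frac{243923739}{169}$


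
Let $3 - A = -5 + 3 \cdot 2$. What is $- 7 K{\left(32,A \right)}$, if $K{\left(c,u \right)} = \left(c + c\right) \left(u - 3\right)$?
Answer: $448$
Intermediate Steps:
$A = 2$ ($A = 3 - \left(-5 + 3 \cdot 2\right) = 3 - \left(-5 + 6\right) = 3 - 1 = 2$)
$K{\left(c,u \right)} = 2 c \left(-3 + u\right)$
$- 7 K{\left(32,A \right)} = - 7 \cdot 2 \cdot 32 \left(-3 + 2\right) = - 7 \cdot 2 \cdot 32 \left(-1\right) = \left(-7\right) \left(-64\right) = 448$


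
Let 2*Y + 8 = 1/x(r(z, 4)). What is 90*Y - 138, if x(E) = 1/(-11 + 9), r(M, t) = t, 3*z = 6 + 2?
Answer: -588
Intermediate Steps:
z = 8/3 (z = (6 + 2)/3 = (⅓)*8 = 8/3 ≈ 2.6667)
x(E) = -½ (x(E) = 1/(-2) = -½)
Y = -5 (Y = -4 + 1/(2*(-½)) = -4 + (½)*(-2) = -4 - 1 = -5)
90*Y - 138 = 90*(-5) - 138 = -450 - 138 = -588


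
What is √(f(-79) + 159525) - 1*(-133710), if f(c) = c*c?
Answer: 133710 + √165766 ≈ 1.3412e+5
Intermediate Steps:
f(c) = c²
√(f(-79) + 159525) - 1*(-133710) = √((-79)² + 159525) - 1*(-133710) = √(6241 + 159525) + 133710 = √165766 + 133710 = 133710 + √165766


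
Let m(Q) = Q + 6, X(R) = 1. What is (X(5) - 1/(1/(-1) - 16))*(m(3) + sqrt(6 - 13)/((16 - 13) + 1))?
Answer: 162/17 + 9*I*sqrt(7)/34 ≈ 9.5294 + 0.70035*I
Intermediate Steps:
m(Q) = 6 + Q
(X(5) - 1/(1/(-1) - 16))*(m(3) + sqrt(6 - 13)/((16 - 13) + 1)) = (1 - 1/(1/(-1) - 16))*((6 + 3) + sqrt(6 - 13)/((16 - 13) + 1)) = (1 - 1/(-1 - 16))*(9 + sqrt(-7)/(3 + 1)) = (1 - 1/(-17))*(9 + (I*sqrt(7))/4) = (1 - 1*(-1/17))*(9 + (I*sqrt(7))*(1/4)) = (1 + 1/17)*(9 + I*sqrt(7)/4) = 18*(9 + I*sqrt(7)/4)/17 = 162/17 + 9*I*sqrt(7)/34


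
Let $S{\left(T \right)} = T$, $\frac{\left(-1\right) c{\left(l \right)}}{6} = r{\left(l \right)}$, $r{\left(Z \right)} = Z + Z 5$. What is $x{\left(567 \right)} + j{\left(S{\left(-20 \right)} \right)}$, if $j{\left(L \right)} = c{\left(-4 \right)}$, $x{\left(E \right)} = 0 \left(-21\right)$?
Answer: $144$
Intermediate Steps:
$r{\left(Z \right)} = 6 Z$ ($r{\left(Z \right)} = Z + 5 Z = 6 Z$)
$c{\left(l \right)} = - 36 l$ ($c{\left(l \right)} = - 6 \cdot 6 l = - 36 l$)
$x{\left(E \right)} = 0$
$j{\left(L \right)} = 144$ ($j{\left(L \right)} = \left(-36\right) \left(-4\right) = 144$)
$x{\left(567 \right)} + j{\left(S{\left(-20 \right)} \right)} = 0 + 144 = 144$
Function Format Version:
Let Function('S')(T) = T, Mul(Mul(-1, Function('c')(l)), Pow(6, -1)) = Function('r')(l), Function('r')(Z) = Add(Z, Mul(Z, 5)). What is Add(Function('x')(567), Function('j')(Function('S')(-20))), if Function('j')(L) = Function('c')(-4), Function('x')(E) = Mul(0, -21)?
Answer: 144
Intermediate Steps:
Function('r')(Z) = Mul(6, Z) (Function('r')(Z) = Add(Z, Mul(5, Z)) = Mul(6, Z))
Function('c')(l) = Mul(-36, l) (Function('c')(l) = Mul(-6, Mul(6, l)) = Mul(-36, l))
Function('x')(E) = 0
Function('j')(L) = 144 (Function('j')(L) = Mul(-36, -4) = 144)
Add(Function('x')(567), Function('j')(Function('S')(-20))) = Add(0, 144) = 144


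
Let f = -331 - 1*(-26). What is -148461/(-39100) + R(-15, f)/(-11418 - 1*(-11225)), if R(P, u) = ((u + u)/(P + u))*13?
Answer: 13027777/3551200 ≈ 3.6686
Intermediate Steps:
f = -305 (f = -331 + 26 = -305)
R(P, u) = 26*u/(P + u) (R(P, u) = ((2*u)/(P + u))*13 = (2*u/(P + u))*13 = 26*u/(P + u))
-148461/(-39100) + R(-15, f)/(-11418 - 1*(-11225)) = -148461/(-39100) + (26*(-305)/(-15 - 305))/(-11418 - 1*(-11225)) = -148461*(-1/39100) + (26*(-305)/(-320))/(-11418 + 11225) = 8733/2300 + (26*(-305)*(-1/320))/(-193) = 8733/2300 + (793/32)*(-1/193) = 8733/2300 - 793/6176 = 13027777/3551200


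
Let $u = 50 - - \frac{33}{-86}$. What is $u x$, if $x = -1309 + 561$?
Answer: $- \frac{1595858}{43} \approx -37113.0$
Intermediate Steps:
$x = -748$
$u = \frac{4267}{86}$ ($u = 50 - \left(-33\right) \left(- \frac{1}{86}\right) = 50 - \frac{33}{86} = \frac{4267}{86} \approx 49.616$)
$u x = \frac{4267}{86} \left(-748\right) = - \frac{1595858}{43}$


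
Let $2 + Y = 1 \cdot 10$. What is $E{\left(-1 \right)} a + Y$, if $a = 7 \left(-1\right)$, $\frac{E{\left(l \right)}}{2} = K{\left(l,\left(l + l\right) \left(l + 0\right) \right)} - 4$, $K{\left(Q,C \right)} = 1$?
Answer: $50$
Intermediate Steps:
$Y = 8$ ($Y = -2 + 1 \cdot 10 = -2 + 10 = 8$)
$E{\left(l \right)} = -6$ ($E{\left(l \right)} = 2 \left(1 - 4\right) = 2 \left(-3\right) = -6$)
$a = -7$
$E{\left(-1 \right)} a + Y = \left(-6\right) \left(-7\right) + 8 = 42 + 8 = 50$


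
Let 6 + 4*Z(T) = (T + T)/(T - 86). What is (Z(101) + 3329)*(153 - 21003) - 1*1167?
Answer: -69449737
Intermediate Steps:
Z(T) = -3/2 + T/(2*(-86 + T)) (Z(T) = -3/2 + ((T + T)/(T - 86))/4 = -3/2 + ((2*T)/(-86 + T))/4 = -3/2 + (2*T/(-86 + T))/4 = -3/2 + T/(2*(-86 + T)))
(Z(101) + 3329)*(153 - 21003) - 1*1167 = ((129 - 1*101)/(-86 + 101) + 3329)*(153 - 21003) - 1*1167 = ((129 - 101)/15 + 3329)*(-20850) - 1167 = ((1/15)*28 + 3329)*(-20850) - 1167 = (28/15 + 3329)*(-20850) - 1167 = (49963/15)*(-20850) - 1167 = -69448570 - 1167 = -69449737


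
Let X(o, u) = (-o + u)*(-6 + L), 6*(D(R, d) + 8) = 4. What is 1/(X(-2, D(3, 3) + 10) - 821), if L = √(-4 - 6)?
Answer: -7641/6489169 - 42*I*√10/6489169 ≈ -0.0011775 - 2.0467e-5*I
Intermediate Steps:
D(R, d) = -22/3 (D(R, d) = -8 + (⅙)*4 = -8 + ⅔ = -22/3)
L = I*√10 (L = √(-10) = I*√10 ≈ 3.1623*I)
X(o, u) = (-6 + I*√10)*(u - o) (X(o, u) = (-o + u)*(-6 + I*√10) = (u - o)*(-6 + I*√10) = (-6 + I*√10)*(u - o))
1/(X(-2, D(3, 3) + 10) - 821) = 1/((-6*(-22/3 + 10) + 6*(-2) + I*(-22/3 + 10)*√10 - 1*I*(-2)*√10) - 821) = 1/((-6*8/3 - 12 + I*(8/3)*√10 + 2*I*√10) - 821) = 1/((-16 - 12 + 8*I*√10/3 + 2*I*√10) - 821) = 1/((-28 + 14*I*√10/3) - 821) = 1/(-849 + 14*I*√10/3)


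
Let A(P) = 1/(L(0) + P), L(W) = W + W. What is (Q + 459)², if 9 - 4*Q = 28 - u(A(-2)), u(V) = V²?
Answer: 52838361/256 ≈ 2.0640e+5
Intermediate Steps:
L(W) = 2*W
A(P) = 1/P (A(P) = 1/(2*0 + P) = 1/(0 + P) = 1/P)
Q = -75/16 (Q = 9/4 - (28 - (1/(-2))²)/4 = 9/4 - (28 - (-½)²)/4 = 9/4 - (28 - 1*¼)/4 = 9/4 - (28 - ¼)/4 = 9/4 - ¼*111/4 = 9/4 - 111/16 = -75/16 ≈ -4.6875)
(Q + 459)² = (-75/16 + 459)² = (7269/16)² = 52838361/256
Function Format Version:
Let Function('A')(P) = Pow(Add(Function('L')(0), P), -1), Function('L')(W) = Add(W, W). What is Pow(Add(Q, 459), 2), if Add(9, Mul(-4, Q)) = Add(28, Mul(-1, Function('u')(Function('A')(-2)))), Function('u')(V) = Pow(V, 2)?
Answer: Rational(52838361, 256) ≈ 2.0640e+5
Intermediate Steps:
Function('L')(W) = Mul(2, W)
Function('A')(P) = Pow(P, -1) (Function('A')(P) = Pow(Add(Mul(2, 0), P), -1) = Pow(Add(0, P), -1) = Pow(P, -1))
Q = Rational(-75, 16) (Q = Add(Rational(9, 4), Mul(Rational(-1, 4), Add(28, Mul(-1, Pow(Pow(-2, -1), 2))))) = Add(Rational(9, 4), Mul(Rational(-1, 4), Add(28, Mul(-1, Pow(Rational(-1, 2), 2))))) = Add(Rational(9, 4), Mul(Rational(-1, 4), Add(28, Mul(-1, Rational(1, 4))))) = Add(Rational(9, 4), Mul(Rational(-1, 4), Add(28, Rational(-1, 4)))) = Add(Rational(9, 4), Mul(Rational(-1, 4), Rational(111, 4))) = Add(Rational(9, 4), Rational(-111, 16)) = Rational(-75, 16) ≈ -4.6875)
Pow(Add(Q, 459), 2) = Pow(Add(Rational(-75, 16), 459), 2) = Pow(Rational(7269, 16), 2) = Rational(52838361, 256)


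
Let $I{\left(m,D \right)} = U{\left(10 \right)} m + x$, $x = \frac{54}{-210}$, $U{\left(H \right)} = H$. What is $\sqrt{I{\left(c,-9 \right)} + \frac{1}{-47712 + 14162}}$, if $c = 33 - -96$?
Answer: $\frac{\sqrt{2845405991582}}{46970} \approx 35.913$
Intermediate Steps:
$x = - \frac{9}{35}$ ($x = 54 \left(- \frac{1}{210}\right) = - \frac{9}{35} \approx -0.25714$)
$c = 129$ ($c = 33 + 96 = 129$)
$I{\left(m,D \right)} = - \frac{9}{35} + 10 m$ ($I{\left(m,D \right)} = 10 m - \frac{9}{35} = - \frac{9}{35} + 10 m$)
$\sqrt{I{\left(c,-9 \right)} + \frac{1}{-47712 + 14162}} = \sqrt{\left(- \frac{9}{35} + 10 \cdot 129\right) + \frac{1}{-47712 + 14162}} = \sqrt{\left(- \frac{9}{35} + 1290\right) + \frac{1}{-33550}} = \sqrt{\frac{45141}{35} - \frac{1}{33550}} = \sqrt{\frac{302896103}{234850}} = \frac{\sqrt{2845405991582}}{46970}$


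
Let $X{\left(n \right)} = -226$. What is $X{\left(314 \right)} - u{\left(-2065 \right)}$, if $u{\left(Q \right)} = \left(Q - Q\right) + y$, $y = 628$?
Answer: $-854$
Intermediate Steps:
$u{\left(Q \right)} = 628$ ($u{\left(Q \right)} = \left(Q - Q\right) + 628 = 0 + 628 = 628$)
$X{\left(314 \right)} - u{\left(-2065 \right)} = -226 - 628 = -854$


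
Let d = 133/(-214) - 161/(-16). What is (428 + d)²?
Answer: 560849712201/2930944 ≈ 1.9135e+5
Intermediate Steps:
d = 16163/1712 (d = 133*(-1/214) - 161*(-1/16) = -133/214 + 161/16 = 16163/1712 ≈ 9.4410)
(428 + d)² = (428 + 16163/1712)² = (748899/1712)² = 560849712201/2930944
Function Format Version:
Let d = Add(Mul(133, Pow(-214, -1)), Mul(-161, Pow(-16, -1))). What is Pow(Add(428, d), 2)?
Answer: Rational(560849712201, 2930944) ≈ 1.9135e+5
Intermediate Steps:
d = Rational(16163, 1712) (d = Add(Mul(133, Rational(-1, 214)), Mul(-161, Rational(-1, 16))) = Add(Rational(-133, 214), Rational(161, 16)) = Rational(16163, 1712) ≈ 9.4410)
Pow(Add(428, d), 2) = Pow(Add(428, Rational(16163, 1712)), 2) = Pow(Rational(748899, 1712), 2) = Rational(560849712201, 2930944)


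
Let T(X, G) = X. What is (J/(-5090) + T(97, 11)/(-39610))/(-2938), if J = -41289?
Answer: -40874089/14808614405 ≈ -0.0027602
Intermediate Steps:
(J/(-5090) + T(97, 11)/(-39610))/(-2938) = (-41289/(-5090) + 97/(-39610))/(-2938) = (-41289*(-1/5090) + 97*(-1/39610))*(-1/2938) = (41289/5090 - 97/39610)*(-1/2938) = (81748178/10080745)*(-1/2938) = -40874089/14808614405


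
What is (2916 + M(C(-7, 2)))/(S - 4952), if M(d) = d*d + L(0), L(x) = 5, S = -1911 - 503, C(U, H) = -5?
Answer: -1473/3683 ≈ -0.39995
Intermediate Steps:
S = -2414
M(d) = 5 + d**2 (M(d) = d*d + 5 = d**2 + 5 = 5 + d**2)
(2916 + M(C(-7, 2)))/(S - 4952) = (2916 + (5 + (-5)**2))/(-2414 - 4952) = (2916 + (5 + 25))/(-7366) = (2916 + 30)*(-1/7366) = 2946*(-1/7366) = -1473/3683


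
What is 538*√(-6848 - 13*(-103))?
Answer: 538*I*√5509 ≈ 39932.0*I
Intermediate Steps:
538*√(-6848 - 13*(-103)) = 538*√(-6848 + 1339) = 538*√(-5509) = 538*(I*√5509) = 538*I*√5509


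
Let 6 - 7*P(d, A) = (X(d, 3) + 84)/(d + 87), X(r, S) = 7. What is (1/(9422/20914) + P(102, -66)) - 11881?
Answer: -1510844941/127197 ≈ -11878.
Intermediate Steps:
P(d, A) = 6/7 - 13/(87 + d) (P(d, A) = 6/7 - (7 + 84)/(7*(d + 87)) = 6/7 - 13/(87 + d))
(1/(9422/20914) + P(102, -66)) - 11881 = (1/(9422/20914) + (431 + 6*102)/(7*(87 + 102))) - 11881 = (1/(9422*(1/20914)) + (⅐)*(431 + 612)/189) - 11881 = (1/(4711/10457) + (⅐)*(1/189)*1043) - 11881 = (10457/4711 + 149/189) - 11881 = 382616/127197 - 11881 = -1510844941/127197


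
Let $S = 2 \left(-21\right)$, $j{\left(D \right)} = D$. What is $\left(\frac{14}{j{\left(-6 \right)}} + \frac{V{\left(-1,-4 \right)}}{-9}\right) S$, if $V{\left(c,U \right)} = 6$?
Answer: $126$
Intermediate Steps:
$S = -42$
$\left(\frac{14}{j{\left(-6 \right)}} + \frac{V{\left(-1,-4 \right)}}{-9}\right) S = \left(\frac{14}{-6} + \frac{6}{-9}\right) \left(-42\right) = \left(14 \left(- \frac{1}{6}\right) + 6 \left(- \frac{1}{9}\right)\right) \left(-42\right) = \left(- \frac{7}{3} - \frac{2}{3}\right) \left(-42\right) = \left(-3\right) \left(-42\right) = 126$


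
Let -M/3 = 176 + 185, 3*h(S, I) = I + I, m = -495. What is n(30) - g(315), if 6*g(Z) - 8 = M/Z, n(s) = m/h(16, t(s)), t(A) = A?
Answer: -32143/1260 ≈ -25.510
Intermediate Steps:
h(S, I) = 2*I/3 (h(S, I) = (I + I)/3 = (2*I)/3 = 2*I/3)
M = -1083 (M = -3*(176 + 185) = -3*361 = -1083)
n(s) = -1485/(2*s) (n(s) = -495*3/(2*s) = -1485/(2*s))
g(Z) = 4/3 - 361/(2*Z) (g(Z) = 4/3 + (-1083/Z)/6 = 4/3 - 361/(2*Z))
n(30) - g(315) = -1485/2/30 - (-1083 + 8*315)/(6*315) = -1485/2*1/30 - (-1083 + 2520)/(6*315) = -99/4 - 1437/(6*315) = -99/4 - 1*479/630 = -99/4 - 479/630 = -32143/1260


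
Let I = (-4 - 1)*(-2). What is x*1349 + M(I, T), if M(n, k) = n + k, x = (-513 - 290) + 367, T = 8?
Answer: -588146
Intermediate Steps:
I = 10 (I = -5*(-2) = 10)
x = -436 (x = -803 + 367 = -436)
M(n, k) = k + n
x*1349 + M(I, T) = -436*1349 + (8 + 10) = -588164 + 18 = -588146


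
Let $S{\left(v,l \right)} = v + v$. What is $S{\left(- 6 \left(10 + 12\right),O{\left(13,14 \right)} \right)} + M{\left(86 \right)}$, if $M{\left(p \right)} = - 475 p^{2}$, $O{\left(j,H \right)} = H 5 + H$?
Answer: $-3513364$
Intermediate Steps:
$O{\left(j,H \right)} = 6 H$ ($O{\left(j,H \right)} = 5 H + H = 6 H$)
$S{\left(v,l \right)} = 2 v$
$S{\left(- 6 \left(10 + 12\right),O{\left(13,14 \right)} \right)} + M{\left(86 \right)} = 2 \left(- 6 \left(10 + 12\right)\right) - 475 \cdot 86^{2} = 2 \left(\left(-6\right) 22\right) - 3513100 = 2 \left(-132\right) - 3513100 = -264 - 3513100 = -3513364$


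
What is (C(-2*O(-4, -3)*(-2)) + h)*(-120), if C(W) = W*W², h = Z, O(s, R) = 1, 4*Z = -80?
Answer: -5280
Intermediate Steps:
Z = -20 (Z = (¼)*(-80) = -20)
h = -20
C(W) = W³
(C(-2*O(-4, -3)*(-2)) + h)*(-120) = ((-2*1*(-2))³ - 20)*(-120) = ((-2*(-2))³ - 20)*(-120) = (4³ - 20)*(-120) = (64 - 20)*(-120) = 44*(-120) = -5280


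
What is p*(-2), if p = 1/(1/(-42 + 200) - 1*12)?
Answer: 316/1895 ≈ 0.16675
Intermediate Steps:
p = -158/1895 (p = 1/(1/158 - 12) = 1/(-1895/158) = -158/1895 ≈ -0.083377)
p*(-2) = -158/1895*(-2) = 316/1895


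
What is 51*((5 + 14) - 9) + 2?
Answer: 512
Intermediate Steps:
51*((5 + 14) - 9) + 2 = 51*(19 - 9) + 2 = 51*10 + 2 = 510 + 2 = 512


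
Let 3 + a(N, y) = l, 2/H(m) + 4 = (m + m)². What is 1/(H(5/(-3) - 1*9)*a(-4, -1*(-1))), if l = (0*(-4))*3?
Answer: -2030/27 ≈ -75.185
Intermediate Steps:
H(m) = 2/(-4 + 4*m²) (H(m) = 2/(-4 + (m + m)²) = 2/(-4 + (2*m)²) = 2/(-4 + 4*m²))
l = 0 (l = 0*3 = 0)
a(N, y) = -3 (a(N, y) = -3 + 0 = -3)
1/(H(5/(-3) - 1*9)*a(-4, -1*(-1))) = 1/((1/(2*(-1 + (5/(-3) - 1*9)²)))*(-3)) = 1/((1/(2*(-1 + (5*(-⅓) - 9)²)))*(-3)) = 1/((1/(2*(-1 + (-5/3 - 9)²)))*(-3)) = 1/((1/(2*(-1 + (-32/3)²)))*(-3)) = 1/((1/(2*(-1 + 1024/9)))*(-3)) = 1/((1/(2*(1015/9)))*(-3)) = 1/(((½)*(9/1015))*(-3)) = 1/((9/2030)*(-3)) = 1/(-27/2030) = -2030/27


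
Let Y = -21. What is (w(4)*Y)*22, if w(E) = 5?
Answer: -2310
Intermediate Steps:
(w(4)*Y)*22 = (5*(-21))*22 = -105*22 = -2310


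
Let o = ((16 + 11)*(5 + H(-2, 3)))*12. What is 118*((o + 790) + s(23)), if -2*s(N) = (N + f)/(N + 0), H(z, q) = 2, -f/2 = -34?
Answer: 8294043/23 ≈ 3.6061e+5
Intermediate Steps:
f = 68 (f = -2*(-34) = 68)
s(N) = -(68 + N)/(2*N) (s(N) = -(N + 68)/(2*(N + 0)) = -(68 + N)/(2*N))
o = 2268 (o = ((16 + 11)*(5 + 2))*12 = (27*7)*12 = 189*12 = 2268)
118*((o + 790) + s(23)) = 118*((2268 + 790) + (1/2)*(-68 - 1*23)/23) = 118*(3058 + (1/2)*(1/23)*(-68 - 23)) = 118*(3058 + (1/2)*(1/23)*(-91)) = 118*(3058 - 91/46) = 118*(140577/46) = 8294043/23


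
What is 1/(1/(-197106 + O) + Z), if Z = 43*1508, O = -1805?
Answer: 198911/12898184883 ≈ 1.5422e-5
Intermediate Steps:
Z = 64844
1/(1/(-197106 + O) + Z) = 1/(1/(-197106 - 1805) + 64844) = 1/(1/(-198911) + 64844) = 1/(-1/198911 + 64844) = 1/(12898184883/198911) = 198911/12898184883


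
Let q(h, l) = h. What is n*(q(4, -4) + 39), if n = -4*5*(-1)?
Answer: 860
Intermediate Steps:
n = 20 (n = -20*(-1) = 20)
n*(q(4, -4) + 39) = 20*(4 + 39) = 20*43 = 860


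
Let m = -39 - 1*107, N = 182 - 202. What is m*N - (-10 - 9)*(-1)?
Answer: 2901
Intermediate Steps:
N = -20
m = -146 (m = -39 - 107 = -146)
m*N - (-10 - 9)*(-1) = -146*(-20) - (-10 - 9)*(-1) = 2920 - (-19)*(-1) = 2920 - 1*19 = 2920 - 19 = 2901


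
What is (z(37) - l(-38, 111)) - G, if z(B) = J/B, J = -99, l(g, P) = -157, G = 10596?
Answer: -386342/37 ≈ -10442.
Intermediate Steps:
z(B) = -99/B
(z(37) - l(-38, 111)) - G = (-99/37 - 1*(-157)) - 1*10596 = (-99*1/37 + 157) - 10596 = (-99/37 + 157) - 10596 = 5710/37 - 10596 = -386342/37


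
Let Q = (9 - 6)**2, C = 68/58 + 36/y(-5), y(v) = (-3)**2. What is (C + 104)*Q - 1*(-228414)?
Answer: 6652500/29 ≈ 2.2940e+5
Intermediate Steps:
y(v) = 9
C = 150/29 (C = 68/58 + 36/9 = 68*(1/58) + 36*(1/9) = 34/29 + 4 = 150/29 ≈ 5.1724)
Q = 9 (Q = 3**2 = 9)
(C + 104)*Q - 1*(-228414) = (150/29 + 104)*9 - 1*(-228414) = (3166/29)*9 + 228414 = 28494/29 + 228414 = 6652500/29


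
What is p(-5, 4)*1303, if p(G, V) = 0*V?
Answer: 0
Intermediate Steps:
p(G, V) = 0
p(-5, 4)*1303 = 0*1303 = 0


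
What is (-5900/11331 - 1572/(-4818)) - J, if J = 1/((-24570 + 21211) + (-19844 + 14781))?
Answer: -14889233923/76630034646 ≈ -0.19430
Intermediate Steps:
J = -1/8422 (J = 1/(-3359 - 5063) = 1/(-8422) = -1/8422 ≈ -0.00011874)
(-5900/11331 - 1572/(-4818)) - J = (-5900/11331 - 1572/(-4818)) - 1*(-1/8422) = (-5900*1/11331 - 1572*(-1/4818)) + 1/8422 = (-5900/11331 + 262/803) + 1/8422 = -1768978/9098793 + 1/8422 = -14889233923/76630034646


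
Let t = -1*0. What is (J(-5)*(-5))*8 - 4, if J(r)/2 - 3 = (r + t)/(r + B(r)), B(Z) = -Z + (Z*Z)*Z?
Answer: -1236/5 ≈ -247.20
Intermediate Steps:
t = 0
B(Z) = Z**3 - Z (B(Z) = -Z + Z**2*Z = -Z + Z**3 = Z**3 - Z)
J(r) = 6 + 2/r**2 (J(r) = 6 + 2*((r + 0)/(r + (r**3 - r))) = 6 + 2*(r/(r**3)) = 6 + 2*(r/r**3) = 6 + 2/r**2)
(J(-5)*(-5))*8 - 4 = ((6 + 2/(-5)**2)*(-5))*8 - 4 = ((6 + 2*(1/25))*(-5))*8 - 4 = ((6 + 2/25)*(-5))*8 - 4 = ((152/25)*(-5))*8 - 4 = -152/5*8 - 4 = -1216/5 - 4 = -1236/5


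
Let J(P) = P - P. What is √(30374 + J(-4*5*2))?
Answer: √30374 ≈ 174.28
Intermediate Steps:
J(P) = 0
√(30374 + J(-4*5*2)) = √(30374 + 0) = √30374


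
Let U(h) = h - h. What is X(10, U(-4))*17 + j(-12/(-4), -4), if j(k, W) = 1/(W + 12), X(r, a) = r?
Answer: 1361/8 ≈ 170.13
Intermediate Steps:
U(h) = 0
j(k, W) = 1/(12 + W)
X(10, U(-4))*17 + j(-12/(-4), -4) = 10*17 + 1/(12 - 4) = 170 + 1/8 = 1361/8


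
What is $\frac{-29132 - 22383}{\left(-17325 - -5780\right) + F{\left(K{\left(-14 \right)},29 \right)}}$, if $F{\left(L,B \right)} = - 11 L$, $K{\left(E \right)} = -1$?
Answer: $\frac{51515}{11534} \approx 4.4664$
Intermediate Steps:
$\frac{-29132 - 22383}{\left(-17325 - -5780\right) + F{\left(K{\left(-14 \right)},29 \right)}} = \frac{-29132 - 22383}{\left(-17325 - -5780\right) - -11} = - \frac{51515}{\left(-17325 + 5780\right) + 11} = - \frac{51515}{-11545 + 11} = - \frac{51515}{-11534} = \left(-51515\right) \left(- \frac{1}{11534}\right) = \frac{51515}{11534}$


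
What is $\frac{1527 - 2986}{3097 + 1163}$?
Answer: $- \frac{1459}{4260} \approx -0.34249$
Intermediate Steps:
$\frac{1527 - 2986}{3097 + 1163} = - \frac{1459}{4260}$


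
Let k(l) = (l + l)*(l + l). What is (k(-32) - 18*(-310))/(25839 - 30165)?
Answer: -4838/2163 ≈ -2.2367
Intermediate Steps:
k(l) = 4*l² (k(l) = (2*l)*(2*l) = 4*l²)
(k(-32) - 18*(-310))/(25839 - 30165) = (4*(-32)² - 18*(-310))/(25839 - 30165) = (4*1024 + 5580)/(-4326) = (4096 + 5580)*(-1/4326) = 9676*(-1/4326) = -4838/2163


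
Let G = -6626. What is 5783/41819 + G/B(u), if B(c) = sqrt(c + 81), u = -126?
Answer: 5783/41819 + 6626*I*sqrt(5)/15 ≈ 0.13829 + 987.75*I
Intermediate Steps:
B(c) = sqrt(81 + c)
5783/41819 + G/B(u) = 5783/41819 - 6626/sqrt(81 - 126) = 5783*(1/41819) - 6626*(-I*sqrt(5)/15) = 5783/41819 - 6626*(-I*sqrt(5)/15) = 5783/41819 - (-6626)*I*sqrt(5)/15 = 5783/41819 + 6626*I*sqrt(5)/15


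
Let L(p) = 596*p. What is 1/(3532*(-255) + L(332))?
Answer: -1/702788 ≈ -1.4229e-6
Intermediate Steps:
1/(3532*(-255) + L(332)) = 1/(3532*(-255) + 596*332) = 1/(-900660 + 197872) = 1/(-702788) = -1/702788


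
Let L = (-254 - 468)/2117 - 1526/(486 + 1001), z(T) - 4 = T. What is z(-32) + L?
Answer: -92447568/3147979 ≈ -29.367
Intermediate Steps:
z(T) = 4 + T
L = -4304156/3147979 (L = -722*1/2117 - 1526/1487 = -722/2117 - 1526*1/1487 = -722/2117 - 1526/1487 = -4304156/3147979 ≈ -1.3673)
z(-32) + L = (4 - 32) - 4304156/3147979 = -28 - 4304156/3147979 = -92447568/3147979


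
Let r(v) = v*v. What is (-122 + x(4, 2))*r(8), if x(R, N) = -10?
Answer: -8448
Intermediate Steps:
r(v) = v**2
(-122 + x(4, 2))*r(8) = (-122 - 10)*8**2 = -132*64 = -8448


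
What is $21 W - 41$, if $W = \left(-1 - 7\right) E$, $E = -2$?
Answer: $295$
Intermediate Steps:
$W = 16$ ($W = \left(-1 - 7\right) \left(-2\right) = \left(-8\right) \left(-2\right) = 16$)
$21 W - 41 = 21 \cdot 16 - 41 = 336 - 41 = 295$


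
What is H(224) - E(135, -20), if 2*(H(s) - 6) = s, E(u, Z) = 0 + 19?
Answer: 99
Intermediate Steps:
E(u, Z) = 19
H(s) = 6 + s/2
H(224) - E(135, -20) = (6 + (1/2)*224) - 1*19 = (6 + 112) - 19 = 118 - 19 = 99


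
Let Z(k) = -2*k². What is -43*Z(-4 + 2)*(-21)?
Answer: -7224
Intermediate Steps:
-43*Z(-4 + 2)*(-21) = -(-86)*(-4 + 2)²*(-21) = -(-86)*(-2)²*(-21) = -(-86)*4*(-21) = -43*(-8)*(-21) = 344*(-21) = -7224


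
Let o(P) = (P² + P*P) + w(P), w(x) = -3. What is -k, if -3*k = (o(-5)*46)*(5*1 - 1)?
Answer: 8648/3 ≈ 2882.7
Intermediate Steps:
o(P) = -3 + 2*P² (o(P) = (P² + P*P) - 3 = (P² + P²) - 3 = 2*P² - 3 = -3 + 2*P²)
k = -8648/3 (k = -(-3 + 2*(-5)²)*46*(5*1 - 1)/3 = -(-3 + 2*25)*46*(5 - 1)/3 = -(-3 + 50)*46*4/3 = -47*46*4/3 = -2162*4/3 = -⅓*8648 = -8648/3 ≈ -2882.7)
-k = -1*(-8648/3) = 8648/3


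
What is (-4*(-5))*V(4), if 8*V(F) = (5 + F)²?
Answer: 405/2 ≈ 202.50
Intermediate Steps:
V(F) = (5 + F)²/8
(-4*(-5))*V(4) = (-4*(-5))*((5 + 4)²/8) = 20*((⅛)*9²) = 20*((⅛)*81) = 20*(81/8) = 405/2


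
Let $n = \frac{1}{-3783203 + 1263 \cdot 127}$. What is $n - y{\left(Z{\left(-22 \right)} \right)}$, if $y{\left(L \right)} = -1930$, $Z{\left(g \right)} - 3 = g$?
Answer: $\frac{6992007859}{3622802} \approx 1930.0$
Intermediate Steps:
$Z{\left(g \right)} = 3 + g$
$n = - \frac{1}{3622802}$ ($n = \frac{1}{-3783203 + 160401} = \frac{1}{-3622802} = - \frac{1}{3622802} \approx -2.7603 \cdot 10^{-7}$)
$n - y{\left(Z{\left(-22 \right)} \right)} = - \frac{1}{3622802} - -1930 = - \frac{1}{3622802} + 1930 = \frac{6992007859}{3622802}$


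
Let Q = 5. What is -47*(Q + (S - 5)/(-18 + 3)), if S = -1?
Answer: -1269/5 ≈ -253.80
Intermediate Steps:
-47*(Q + (S - 5)/(-18 + 3)) = -47*(5 + (-1 - 5)/(-18 + 3)) = -47*(5 - 6/(-15)) = -47*(5 - 6*(-1/15)) = -47*(5 + ⅖) = -47*27/5 = -1269/5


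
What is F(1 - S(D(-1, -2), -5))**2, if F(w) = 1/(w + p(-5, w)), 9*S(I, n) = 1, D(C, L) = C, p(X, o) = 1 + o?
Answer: 81/625 ≈ 0.12960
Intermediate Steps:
S(I, n) = 1/9 (S(I, n) = (1/9)*1 = 1/9)
F(w) = 1/(1 + 2*w) (F(w) = 1/(w + (1 + w)) = 1/(1 + 2*w))
F(1 - S(D(-1, -2), -5))**2 = (1/(1 + 2*(1 - 1*1/9)))**2 = (1/(1 + 2*(1 - 1/9)))**2 = (1/(1 + 2*(8/9)))**2 = (1/(1 + 16/9))**2 = (1/(25/9))**2 = (9/25)**2 = 81/625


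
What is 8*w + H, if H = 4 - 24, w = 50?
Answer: 380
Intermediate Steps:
H = -20
8*w + H = 8*50 - 20 = 400 - 20 = 380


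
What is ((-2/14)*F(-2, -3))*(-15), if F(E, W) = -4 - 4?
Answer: -120/7 ≈ -17.143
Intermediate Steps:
F(E, W) = -8
((-2/14)*F(-2, -3))*(-15) = (-2/14*(-8))*(-15) = (-2*1/14*(-8))*(-15) = -1/7*(-8)*(-15) = (8/7)*(-15) = -120/7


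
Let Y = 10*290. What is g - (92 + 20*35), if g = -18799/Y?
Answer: -2315599/2900 ≈ -798.48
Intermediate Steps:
Y = 2900
g = -18799/2900 ≈ -6.4824
g - (92 + 20*35) = -18799/2900 - (92 + 20*35) = -18799/2900 - (92 + 700) = -18799/2900 - 1*792 = -18799/2900 - 792 = -2315599/2900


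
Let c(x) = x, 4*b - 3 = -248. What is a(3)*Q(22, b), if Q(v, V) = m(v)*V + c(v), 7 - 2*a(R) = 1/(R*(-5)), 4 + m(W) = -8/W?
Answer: 168646/165 ≈ 1022.1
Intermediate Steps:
b = -245/4 (b = ¾ + (¼)*(-248) = ¾ - 62 = -245/4 ≈ -61.250)
m(W) = -4 - 8/W
a(R) = 7/2 + 1/(10*R) (a(R) = 7/2 - 1/(2*R*(-5)) = 7/2 - (-1)/(2*R*5) = 7/2 - (-1)/(10*R) = 7/2 + 1/(10*R))
Q(v, V) = v + V*(-4 - 8/v) (Q(v, V) = (-4 - 8/v)*V + v = V*(-4 - 8/v) + v = v + V*(-4 - 8/v))
a(3)*Q(22, b) = ((⅒)*(1 + 35*3)/3)*(22 - 4*(-245/4) - 8*(-245/4)/22) = ((⅒)*(⅓)*(1 + 105))*(22 + 245 - 8*(-245/4)*1/22) = ((⅒)*(⅓)*106)*(22 + 245 + 245/11) = (53/15)*(3182/11) = 168646/165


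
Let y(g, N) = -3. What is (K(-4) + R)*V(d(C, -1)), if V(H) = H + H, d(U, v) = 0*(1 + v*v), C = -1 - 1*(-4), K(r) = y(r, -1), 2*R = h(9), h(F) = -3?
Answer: 0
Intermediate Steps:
R = -3/2 (R = (½)*(-3) = -3/2 ≈ -1.5000)
K(r) = -3
C = 3 (C = -1 + 4 = 3)
d(U, v) = 0 (d(U, v) = 0*(1 + v²) = 0)
V(H) = 2*H
(K(-4) + R)*V(d(C, -1)) = (-3 - 3/2)*(2*0) = -9/2*0 = 0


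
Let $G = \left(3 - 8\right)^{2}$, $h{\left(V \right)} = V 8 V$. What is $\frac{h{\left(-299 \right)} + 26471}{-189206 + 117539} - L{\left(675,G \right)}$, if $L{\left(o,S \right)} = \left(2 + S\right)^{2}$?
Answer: $- \frac{52986922}{71667} \approx -739.35$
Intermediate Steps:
$h{\left(V \right)} = 8 V^{2}$ ($h{\left(V \right)} = 8 V V = 8 V^{2}$)
$G = 25$ ($G = \left(-5\right)^{2} = 25$)
$\frac{h{\left(-299 \right)} + 26471}{-189206 + 117539} - L{\left(675,G \right)} = \frac{8 \left(-299\right)^{2} + 26471}{-189206 + 117539} - \left(2 + 25\right)^{2} = \frac{8 \cdot 89401 + 26471}{-71667} - 27^{2} = \left(715208 + 26471\right) \left(- \frac{1}{71667}\right) - 729 = 741679 \left(- \frac{1}{71667}\right) - 729 = - \frac{741679}{71667} - 729 = - \frac{52986922}{71667}$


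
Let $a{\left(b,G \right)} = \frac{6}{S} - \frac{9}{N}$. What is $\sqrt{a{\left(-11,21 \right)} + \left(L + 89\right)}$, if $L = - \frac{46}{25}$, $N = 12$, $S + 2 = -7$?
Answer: $\frac{\sqrt{77169}}{30} \approx 9.2598$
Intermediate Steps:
$S = -9$ ($S = -2 - 7 = -9$)
$a{\left(b,G \right)} = - \frac{17}{12}$ ($a{\left(b,G \right)} = \frac{6}{-9} - \frac{9}{12} = 6 \left(- \frac{1}{9}\right) - \frac{3}{4} = - \frac{2}{3} - \frac{3}{4} = - \frac{17}{12}$)
$L = - \frac{46}{25}$ ($L = \left(-46\right) \frac{1}{25} = - \frac{46}{25} \approx -1.84$)
$\sqrt{a{\left(-11,21 \right)} + \left(L + 89\right)} = \sqrt{- \frac{17}{12} + \left(- \frac{46}{25} + 89\right)} = \sqrt{- \frac{17}{12} + \frac{2179}{25}} = \sqrt{\frac{25723}{300}} = \frac{\sqrt{77169}}{30}$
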